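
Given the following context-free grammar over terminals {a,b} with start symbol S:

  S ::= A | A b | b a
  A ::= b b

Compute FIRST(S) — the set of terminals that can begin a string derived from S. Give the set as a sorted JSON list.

FIRST sets, iterate to fixpoint:
[1]
  A via A→b b: +{b}
  S via S→A: +{b}
  FIRST(S)={b}  FIRST(A)={b}
[2] — fixpoint
  FIRST(S)={b}  FIRST(A)={b}

FIRST(S) = ["b"]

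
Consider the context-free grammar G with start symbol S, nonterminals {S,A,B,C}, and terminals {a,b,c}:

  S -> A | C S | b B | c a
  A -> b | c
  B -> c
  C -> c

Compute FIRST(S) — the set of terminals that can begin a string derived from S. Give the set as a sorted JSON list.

FIRST sets, iterate to fixpoint:
iter 1:
  A via A→b: +{b}
  A via A→c: +{c}
  B via B→c: +{c}
  C via C→c: +{c}
  S via S→A: +{b,c}
  FIRST[S]={b,c}  FIRST[A]={b,c}  FIRST[B]={c}  FIRST[C]={c}
iter 2: (no change)
  FIRST[S]={b,c}  FIRST[A]={b,c}  FIRST[B]={c}  FIRST[C]={c}

FIRST(S) = ["b", "c"]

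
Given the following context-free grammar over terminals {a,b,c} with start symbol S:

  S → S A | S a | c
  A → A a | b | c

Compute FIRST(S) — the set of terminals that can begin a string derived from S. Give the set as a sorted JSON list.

FIRST iteration:
[1]
  A via A→b: +{b}
  A via A→c: +{c}
  S via S→c: +{c}
  FIRST(S)={c}  FIRST(A)={b,c}
[2] (no change)
  FIRST(S)={c}  FIRST(A)={b,c}

FIRST(S) = ["c"]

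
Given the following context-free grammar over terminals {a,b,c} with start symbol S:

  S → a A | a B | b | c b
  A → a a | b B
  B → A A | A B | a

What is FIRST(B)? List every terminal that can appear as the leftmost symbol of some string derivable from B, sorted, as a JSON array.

FIRST iteration:
pass 1:
  A via A→a a: +{a}
  A via A→b B: +{b}
  B via B→A A: +{a,b}
  S via S→a A: +{a}
  S via S→b: +{b}
  S via S→c b: +{c}
  FIRST(S)={a,b,c}  FIRST(A)={a,b}  FIRST(B)={a,b}
pass 2: — fixpoint
  FIRST(S)={a,b,c}  FIRST(A)={a,b}  FIRST(B)={a,b}

FIRST(B) = ["a", "b"]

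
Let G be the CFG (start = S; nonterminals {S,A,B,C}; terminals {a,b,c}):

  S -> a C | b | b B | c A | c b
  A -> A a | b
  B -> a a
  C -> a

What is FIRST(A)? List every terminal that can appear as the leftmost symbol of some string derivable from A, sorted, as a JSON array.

Compute FIRST by fixpoint:
[1]
  A via A→b: +{b}
  B via B→a a: +{a}
  C via C→a: +{a}
  S via S→a C: +{a}
  S via S→b: +{b}
  S via S→c A: +{c}
  FIRST(S)={a,b,c}  FIRST(A)={b}  FIRST(B)={a}  FIRST(C)={a}
[2] — fixpoint
  FIRST(S)={a,b,c}  FIRST(A)={b}  FIRST(B)={a}  FIRST(C)={a}

FIRST(A) = ["b"]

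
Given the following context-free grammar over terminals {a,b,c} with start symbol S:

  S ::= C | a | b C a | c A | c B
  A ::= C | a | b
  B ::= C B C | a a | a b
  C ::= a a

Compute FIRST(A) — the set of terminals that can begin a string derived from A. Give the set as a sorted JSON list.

FIRST iteration:
[1]
  A via A→a: +{a}
  A via A→b: +{b}
  B via B→a a: +{a}
  C via C→a a: +{a}
  S via S→C: +{a}
  S via S→b C a: +{b}
  S via S→c A: +{c}
  FIRST[S]={a,b,c}  FIRST[A]={a,b}  FIRST[B]={a}  FIRST[C]={a}
[2] — fixpoint
  FIRST[S]={a,b,c}  FIRST[A]={a,b}  FIRST[B]={a}  FIRST[C]={a}

FIRST(A) = ["a", "b"]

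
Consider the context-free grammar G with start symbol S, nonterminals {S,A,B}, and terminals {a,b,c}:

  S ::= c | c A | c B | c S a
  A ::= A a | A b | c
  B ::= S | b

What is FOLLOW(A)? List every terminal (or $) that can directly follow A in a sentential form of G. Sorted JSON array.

Compute FIRST by fixpoint:
pass 1:
  A via A→c: +{c}
  B via B→b: +{b}
  S via S→c: +{c}
  FIRST[S]={c}  FIRST[A]={c}  FIRST[B]={b}
pass 2:
  B via B→S: +{c}
  FIRST[S]={c}  FIRST[A]={c}  FIRST[B]={b,c}
pass 3: (no change)
  FIRST[S]={c}  FIRST[A]={c}  FIRST[B]={b,c}

FOLLOW iteration:
initialize: $ ∈ FOLLOW(S)
iter 1:
  A→A a: FOLLOW(A) ⊇ FIRST(a) = {a}; new: +{a}
  A→A b: FOLLOW(A) ⊇ FIRST(b) = {b}; new: +{b}
  S→c A: FOLLOW(A) ⊇ FOLLOW(S) ⊇ {$}; new: +{$}
  S→c B: FOLLOW(B) ⊇ FOLLOW(S) ⊇ {$}; new: +{$}
  S→c S a: FOLLOW(S) ⊇ FIRST(a) = {a}; new: +{a}
  FOLLOW(S)={$,a}  FOLLOW(A)={$,a,b}  FOLLOW(B)={$}
iter 2:
  S→c B: FOLLOW(B) ⊇ FOLLOW(S) ⊇ {$,a}; new: +{a}
  FOLLOW(S)={$,a}  FOLLOW(A)={$,a,b}  FOLLOW(B)={$,a}
iter 3: (no change)
  FOLLOW(S)={$,a}  FOLLOW(A)={$,a,b}  FOLLOW(B)={$,a}

FOLLOW(A) = ["$", "a", "b"]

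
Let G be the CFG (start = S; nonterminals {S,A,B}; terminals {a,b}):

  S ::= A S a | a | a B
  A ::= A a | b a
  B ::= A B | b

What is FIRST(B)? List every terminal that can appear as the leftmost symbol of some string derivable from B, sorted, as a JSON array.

FIRST sets, iterate to fixpoint:
pass 1:
  A via A→b a: +{b}
  B via B→A B: +{b}
  S via S→A S a: +{b}
  S via S→a: +{a}
  FIRST(S)={a,b}  FIRST(A)={b}  FIRST(B)={b}
pass 2: — fixpoint
  FIRST(S)={a,b}  FIRST(A)={b}  FIRST(B)={b}

FIRST(B) = ["b"]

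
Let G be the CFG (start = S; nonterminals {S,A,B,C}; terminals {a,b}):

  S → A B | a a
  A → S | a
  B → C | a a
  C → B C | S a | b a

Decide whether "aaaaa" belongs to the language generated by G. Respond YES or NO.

CNF form of G:
  S -> A B | T0 T0
  A -> A B | T0 T0 | a
  B -> B C | S T0 | T0 T0 | T1 T0
  C -> B C | S T0 | T1 T0
  T0 -> a
  T1 -> b

CYK fill:
  T[0,0] 'a' = {A,T0}  orig:{A}
  T[1,1] 'a' = {A,T0}  orig:{A}
  T[2,2] 'a' = {A,T0}  orig:{A}
  T[3,3] 'a' = {A,T0}  orig:{A}
  T[4,4] 'a' = {A,T0}  orig:{A}
  T[0,1] 'aa' = {A,B,S}
  T[1,2] 'aa' = {A,B,S}
  T[2,3] 'aa' = {A,B,S}
  T[3,4] 'aa' = {A,B,S}
  T[0,2] 'aaa' = {A,B,C,S}
  T[1,3] 'aaa' = {A,B,C,S}
  T[2,4] 'aaa' = {A,B,C,S}
  T[0,3] 'aaaa' = {A,B,C,S}
  T[1,4] 'aaaa' = {A,B,C,S}
  T[0,4] 'aaaaa' = {A,B,C,S}

S ∈ T[0,4] ⇒ YES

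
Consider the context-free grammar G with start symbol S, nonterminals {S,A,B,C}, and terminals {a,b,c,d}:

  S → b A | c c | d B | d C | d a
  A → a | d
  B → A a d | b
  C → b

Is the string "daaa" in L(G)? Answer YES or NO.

Convert to CNF:
  S -> T1 B | T1 C | T1 T0 | T2 A | T3 T3
  A -> a | d
  B -> A X4 | b
  C -> b
  T0 -> a
  T1 -> d
  T2 -> b
  T3 -> c
  X4 -> T0 T1

CYK table (by increasing span):
  [0..0]={A,T1}  "d"  orig:{A}
  [1..1]={A,T0}  "a"  orig:{A}
  [2..2]={A,T0}  "a"  orig:{A}
  [3..3]={A,T0}  "a"  orig:{A}
  [0..1]={S}  "da"
  [1..2]=∅  "aa"
  [2..3]=∅  "aa"
  [0..2]=∅  "daa"
  [1..3]=∅  "aaa"
  [0..3]=∅  "daaa"

S ∉ T[0,3] ⇒ NO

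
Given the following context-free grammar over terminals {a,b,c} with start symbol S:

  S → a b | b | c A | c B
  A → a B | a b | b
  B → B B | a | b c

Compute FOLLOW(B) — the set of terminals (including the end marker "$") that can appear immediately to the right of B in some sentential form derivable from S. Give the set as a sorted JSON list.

Compute FIRST by fixpoint:
pass 1:
  A via A→a B: +{a}
  A via A→b: +{b}
  B via B→a: +{a}
  B via B→b c: +{b}
  S via S→a b: +{a}
  S via S→b: +{b}
  S via S→c A: +{c}
  FIRST(S)={a,b,c}  FIRST(A)={a,b}  FIRST(B)={a,b}
pass 2: done
  FIRST(S)={a,b,c}  FIRST(A)={a,b}  FIRST(B)={a,b}

Compute FOLLOW by fixpoint:
seed FOLLOW(S) with $
round 1:
  B→B B: FOLLOW(B) ⊇ FIRST(B) = {a,b}; new: +{a,b}
  S→c A: FOLLOW(A) ⊇ FOLLOW(S) ⊇ {$}; new: +{$}
  S→c B: FOLLOW(B) ⊇ FOLLOW(S) ⊇ {$}; new: +{$}
  FOLLOW(S)={$}  FOLLOW(A)={$}  FOLLOW(B)={$,a,b}
round 2: — fixpoint
  FOLLOW(S)={$}  FOLLOW(A)={$}  FOLLOW(B)={$,a,b}

FOLLOW(B) = ["$", "a", "b"]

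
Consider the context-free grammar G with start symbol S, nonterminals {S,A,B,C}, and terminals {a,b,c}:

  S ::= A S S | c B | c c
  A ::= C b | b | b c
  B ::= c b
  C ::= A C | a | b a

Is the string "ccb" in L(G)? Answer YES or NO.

CNF form of G:
  S -> A X3 | T1 B | T1 T1
  A -> C T0 | T0 T1 | b
  B -> T1 T0
  C -> A C | T0 T2 | a
  T0 -> b
  T1 -> c
  T2 -> a
  X3 -> S S

CYK table (by increasing span):
  [0..0]={T1}  "c"  orig:{}
  [1..1]={T1}  "c"  orig:{}
  [2..2]={A,T0}  "b"  orig:{A}
  [0..1]={S}  "cc"
  [1..2]={B}  "cb"
  [0..2]={S}  "ccb"

S ∈ T[0,2] ⇒ YES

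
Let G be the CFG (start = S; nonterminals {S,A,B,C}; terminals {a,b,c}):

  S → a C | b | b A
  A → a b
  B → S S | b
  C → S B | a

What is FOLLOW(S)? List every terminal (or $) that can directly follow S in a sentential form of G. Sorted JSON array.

FIRST sets, iterate to fixpoint:
pass 1:
  A via A→a b: +{a}
  B via B→b: +{b}
  C via C→a: +{a}
  S via S→a C: +{a}
  S via S→b: +{b}
  FIRST[S]={a,b}  FIRST[A]={a}  FIRST[B]={b}  FIRST[C]={a}
pass 2:
  B via B→S S: +{a}
  C via C→S B: +{b}
  FIRST[S]={a,b}  FIRST[A]={a}  FIRST[B]={a,b}  FIRST[C]={a,b}
pass 3: done
  FIRST[S]={a,b}  FIRST[A]={a}  FIRST[B]={a,b}  FIRST[C]={a,b}

Compute FOLLOW by fixpoint:
seed FOLLOW(S) with $
round 1:
  B→S S: FOLLOW(S) ⊇ FIRST(S) = {a,b}; new: +{a,b}
  S→a C: FOLLOW(C) ⊇ FOLLOW(S) ⊇ {$,a,b}; new: +{$,a,b}
  S→b A: FOLLOW(A) ⊇ FOLLOW(S) ⊇ {$,a,b}; new: +{$,a,b}
  FOLLOW(S)={$,a,b}  FOLLOW(A)={$,a,b}  FOLLOW(B)={}  FOLLOW(C)={$,a,b}
round 2:
  C→S B: FOLLOW(B) ⊇ FOLLOW(C) ⊇ {$,a,b}; new: +{$,a,b}
  FOLLOW(S)={$,a,b}  FOLLOW(A)={$,a,b}  FOLLOW(B)={$,a,b}  FOLLOW(C)={$,a,b}
round 3: (no change)
  FOLLOW(S)={$,a,b}  FOLLOW(A)={$,a,b}  FOLLOW(B)={$,a,b}  FOLLOW(C)={$,a,b}

FOLLOW(S) = ["$", "a", "b"]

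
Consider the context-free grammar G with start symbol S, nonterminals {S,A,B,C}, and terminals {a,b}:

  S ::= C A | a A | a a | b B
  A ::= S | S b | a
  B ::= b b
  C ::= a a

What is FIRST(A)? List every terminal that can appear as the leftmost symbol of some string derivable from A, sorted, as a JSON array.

Compute FIRST by fixpoint:
pass 1:
  A via A→a: +{a}
  B via B→b b: +{b}
  C via C→a a: +{a}
  S via S→C A: +{a}
  S via S→b B: +{b}
  FIRST(S)={a,b}  FIRST(A)={a}  FIRST(B)={b}  FIRST(C)={a}
pass 2:
  A via A→S: +{b}
  FIRST(S)={a,b}  FIRST(A)={a,b}  FIRST(B)={b}  FIRST(C)={a}
pass 3: (stable)
  FIRST(S)={a,b}  FIRST(A)={a,b}  FIRST(B)={b}  FIRST(C)={a}

FIRST(A) = ["a", "b"]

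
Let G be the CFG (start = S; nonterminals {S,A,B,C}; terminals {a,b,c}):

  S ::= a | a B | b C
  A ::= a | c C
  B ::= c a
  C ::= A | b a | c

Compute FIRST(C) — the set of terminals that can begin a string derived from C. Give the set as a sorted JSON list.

FIRST sets, iterate to fixpoint:
pass 1:
  A via A→a: +{a}
  A via A→c C: +{c}
  B via B→c a: +{c}
  C via C→A: +{a,c}
  C via C→b a: +{b}
  S via S→a: +{a}
  S via S→b C: +{b}
  FIRST[S]={a,b}  FIRST[A]={a,c}  FIRST[B]={c}  FIRST[C]={a,b,c}
pass 2: — fixpoint
  FIRST[S]={a,b}  FIRST[A]={a,c}  FIRST[B]={c}  FIRST[C]={a,b,c}

FIRST(C) = ["a", "b", "c"]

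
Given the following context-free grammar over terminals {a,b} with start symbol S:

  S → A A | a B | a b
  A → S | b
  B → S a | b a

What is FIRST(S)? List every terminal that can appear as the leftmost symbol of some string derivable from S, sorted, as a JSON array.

FIRST sets, iterate to fixpoint:
round 1:
  A via A→b: +{b}
  B via B→b a: +{b}
  S via S→A A: +{b}
  S via S→a B: +{a}
  FIRST(S)={a,b}  FIRST(A)={b}  FIRST(B)={b}
round 2:
  A via A→S: +{a}
  B via B→S a: +{a}
  FIRST(S)={a,b}  FIRST(A)={a,b}  FIRST(B)={a,b}
round 3: done
  FIRST(S)={a,b}  FIRST(A)={a,b}  FIRST(B)={a,b}

FIRST(S) = ["a", "b"]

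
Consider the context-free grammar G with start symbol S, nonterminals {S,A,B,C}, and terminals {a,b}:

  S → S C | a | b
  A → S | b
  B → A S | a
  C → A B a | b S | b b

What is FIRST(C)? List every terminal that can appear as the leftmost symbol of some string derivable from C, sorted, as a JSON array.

FIRST iteration:
iter 1:
  A via A→b: +{b}
  B via B→A S: +{b}
  B via B→a: +{a}
  C via C→A B a: +{b}
  S via S→a: +{a}
  S via S→b: +{b}
  S: {a,b}  A: {b}  B: {a,b}  C: {b}
iter 2:
  A via A→S: +{a}
  C via C→A B a: +{a}
  S: {a,b}  A: {a,b}  B: {a,b}  C: {a,b}
iter 3: (no change)
  S: {a,b}  A: {a,b}  B: {a,b}  C: {a,b}

FIRST(C) = ["a", "b"]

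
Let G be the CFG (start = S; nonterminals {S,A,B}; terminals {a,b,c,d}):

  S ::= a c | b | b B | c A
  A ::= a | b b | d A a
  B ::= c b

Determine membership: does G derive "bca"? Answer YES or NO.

CNF form of G:
  S -> T0 B | T2 T3 | T3 A | b
  A -> T0 T0 | T1 X4 | a
  B -> T3 T0
  T0 -> b
  T1 -> d
  T2 -> a
  T3 -> c
  X4 -> A T2

CYK table (by increasing span):
  [0..0]={S,T0}  "b"  orig:{S}
  [1..1]={T3}  "c"  orig:{}
  [2..2]={A,T2}  "a"  orig:{A}
  [0..1]=∅  "bc"
  [1..2]={S}  "ca"
  [0..2]=∅  "bca"

S ∉ T[0,2] ⇒ NO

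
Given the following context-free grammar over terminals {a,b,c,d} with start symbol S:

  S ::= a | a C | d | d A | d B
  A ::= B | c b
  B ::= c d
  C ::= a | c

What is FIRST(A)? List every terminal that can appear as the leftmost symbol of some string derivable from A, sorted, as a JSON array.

Compute FIRST by fixpoint:
pass 1:
  A via A→c b: +{c}
  B via B→c d: +{c}
  C via C→a: +{a}
  C via C→c: +{c}
  S via S→a: +{a}
  S via S→d: +{d}
  FIRST[S]={a,d}  FIRST[A]={c}  FIRST[B]={c}  FIRST[C]={a,c}
pass 2: (no change)
  FIRST[S]={a,d}  FIRST[A]={c}  FIRST[B]={c}  FIRST[C]={a,c}

FIRST(A) = ["c"]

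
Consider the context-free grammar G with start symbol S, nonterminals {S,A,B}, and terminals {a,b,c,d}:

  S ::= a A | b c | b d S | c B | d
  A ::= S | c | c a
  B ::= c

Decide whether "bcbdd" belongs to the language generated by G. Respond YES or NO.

Convert to CNF:
  S -> T0 A | T1 T2 | T1 X5 | T2 B | d
  A -> T0 A | T1 T2 | T1 X4 | T2 B | T2 T0 | c | d
  B -> c
  T0 -> a
  T1 -> b
  T2 -> c
  T3 -> d
  X4 -> T3 S
  X5 -> T3 S

Fill CYK table bottom-up:
  [0..0]={T1}  "b"  orig:{}
  [1..1]={A,B,T2}  "c"  orig:{A,B}
  [2..2]={T1}  "b"  orig:{}
  [3..3]={A,S,T3}  "d"  orig:{A,S}
  [4..4]={A,S,T3}  "d"  orig:{A,S}
  [0..1]={A,S}  "bc"
  [1..2]=∅  "cb"
  [2..3]=∅  "bd"
  [3..4]={X4,X5}  "dd"  orig:{}
  [0..2]=∅  "bcb"
  [1..3]=∅  "cbd"
  [2..4]={A,S}  "bdd"
  [0..3]=∅  "bcbd"
  [1..4]=∅  "cbdd"
  [0..4]=∅  "bcbdd"

S ∉ T[0,4] ⇒ NO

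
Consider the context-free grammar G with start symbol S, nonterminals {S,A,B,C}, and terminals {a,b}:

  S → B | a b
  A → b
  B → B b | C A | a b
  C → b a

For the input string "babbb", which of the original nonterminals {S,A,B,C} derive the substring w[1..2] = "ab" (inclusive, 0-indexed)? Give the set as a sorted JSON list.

CNF form of G:
  S -> B T0 | C A | T1 T0
  A -> b
  B -> B T0 | C A | T1 T0
  C -> T0 T1
  T0 -> b
  T1 -> a

CYK fill — only the sub-triangle for w[1..2]:
  [1..1]={T1}  "a"  orig:{}
  [2..2]={A,T0}  "b"  orig:{A}
  [1..2]={B,S}  "ab"

Original NTs in T[1,2] deriving "ab": ["B", "S"]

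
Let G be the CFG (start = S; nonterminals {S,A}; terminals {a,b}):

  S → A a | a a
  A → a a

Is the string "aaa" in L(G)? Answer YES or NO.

Convert to CNF:
  S -> A T0 | T0 T0
  A -> T0 T0
  T0 -> a

Fill CYK table bottom-up:
  T[0,0] 'a' = {T0}  orig:{}
  T[1,1] 'a' = {T0}  orig:{}
  T[2,2] 'a' = {T0}  orig:{}
  T[0,1] 'aa' = {A,S}
  T[1,2] 'aa' = {A,S}
  T[0,2] 'aaa' = {S}

S ∈ T[0,2] ⇒ YES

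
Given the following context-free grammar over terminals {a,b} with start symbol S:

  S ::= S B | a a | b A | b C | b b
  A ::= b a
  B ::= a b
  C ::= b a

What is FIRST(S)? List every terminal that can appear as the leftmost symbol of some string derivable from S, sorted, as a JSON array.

FIRST iteration:
iter 1:
  A via A→b a: +{b}
  B via B→a b: +{a}
  C via C→b a: +{b}
  S via S→a a: +{a}
  S via S→b A: +{b}
  FIRST[S]={a,b}  FIRST[A]={b}  FIRST[B]={a}  FIRST[C]={b}
iter 2: done
  FIRST[S]={a,b}  FIRST[A]={b}  FIRST[B]={a}  FIRST[C]={b}

FIRST(S) = ["a", "b"]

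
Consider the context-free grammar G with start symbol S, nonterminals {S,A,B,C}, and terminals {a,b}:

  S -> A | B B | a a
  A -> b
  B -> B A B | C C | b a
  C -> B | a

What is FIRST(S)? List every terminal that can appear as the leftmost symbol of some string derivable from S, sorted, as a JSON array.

Compute FIRST by fixpoint:
round 1:
  A via A→b: +{b}
  B via B→b a: +{b}
  C via C→B: +{b}
  C via C→a: +{a}
  S via S→A: +{b}
  S via S→a a: +{a}
  S: {a,b}  A: {b}  B: {b}  C: {a,b}
round 2:
  B via B→C C: +{a}
  S: {a,b}  A: {b}  B: {a,b}  C: {a,b}
round 3: (no change)
  S: {a,b}  A: {b}  B: {a,b}  C: {a,b}

FIRST(S) = ["a", "b"]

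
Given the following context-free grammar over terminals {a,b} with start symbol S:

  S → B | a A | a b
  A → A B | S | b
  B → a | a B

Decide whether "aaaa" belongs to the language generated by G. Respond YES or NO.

CNF form of G:
  S -> T0 A | T0 B | T0 T1 | a
  A -> A B | T0 A | T0 B | T0 T1 | a | b
  B -> T0 B | a
  T0 -> a
  T1 -> b

Fill CYK table bottom-up:
  [0..0]={A,B,S,T0}  "a"  orig:{A,B,S}
  [1..1]={A,B,S,T0}  "a"  orig:{A,B,S}
  [2..2]={A,B,S,T0}  "a"  orig:{A,B,S}
  [3..3]={A,B,S,T0}  "a"  orig:{A,B,S}
  [0..1]={A,B,S}  "aa"
  [1..2]={A,B,S}  "aa"
  [2..3]={A,B,S}  "aa"
  [0..2]={A,B,S}  "aaa"
  [1..3]={A,B,S}  "aaa"
  [0..3]={A,B,S}  "aaaa"

S ∈ T[0,3] ⇒ YES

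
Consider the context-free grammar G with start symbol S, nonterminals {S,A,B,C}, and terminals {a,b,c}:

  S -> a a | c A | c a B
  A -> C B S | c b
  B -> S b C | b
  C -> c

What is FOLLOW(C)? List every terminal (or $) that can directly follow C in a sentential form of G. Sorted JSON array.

FIRST sets, iterate to fixpoint:
iter 1:
  A via A→c b: +{c}
  B via B→b: +{b}
  C via C→c: +{c}
  S via S→a a: +{a}
  S via S→c A: +{c}
  FIRST(S)={a,c}  FIRST(A)={c}  FIRST(B)={b}  FIRST(C)={c}
iter 2:
  B via B→S b C: +{a,c}
  FIRST(S)={a,c}  FIRST(A)={c}  FIRST(B)={a,b,c}  FIRST(C)={c}
iter 3: done
  FIRST(S)={a,c}  FIRST(A)={c}  FIRST(B)={a,b,c}  FIRST(C)={c}

FOLLOW sets:
FOLLOW(S) := {$}
pass 1:
  A→C B S: FOLLOW(C) ⊇ FIRST(B) = {a,b,c}; new: +{a,b,c}
  A→C B S: FOLLOW(B) ⊇ FIRST(S) = {a,c}; new: +{a,c}
  B→S b C: FOLLOW(S) ⊇ FIRST(b) = {b}; new: +{b}
  S→c A: FOLLOW(A) ⊇ FOLLOW(S) ⊇ {$,b}; new: +{$,b}
  S→c a B: FOLLOW(B) ⊇ FOLLOW(S) ⊇ {$,b}; new: +{$,b}
  FOLLOW[S]={$,b}  FOLLOW[A]={$,b}  FOLLOW[B]={$,a,b,c}  FOLLOW[C]={a,b,c}
pass 2:
  B→S b C: FOLLOW(C) ⊇ FOLLOW(B) ⊇ {$,a,b,c}; new: +{$}
  FOLLOW[S]={$,b}  FOLLOW[A]={$,b}  FOLLOW[B]={$,a,b,c}  FOLLOW[C]={$,a,b,c}
pass 3: done
  FOLLOW[S]={$,b}  FOLLOW[A]={$,b}  FOLLOW[B]={$,a,b,c}  FOLLOW[C]={$,a,b,c}

FOLLOW(C) = ["$", "a", "b", "c"]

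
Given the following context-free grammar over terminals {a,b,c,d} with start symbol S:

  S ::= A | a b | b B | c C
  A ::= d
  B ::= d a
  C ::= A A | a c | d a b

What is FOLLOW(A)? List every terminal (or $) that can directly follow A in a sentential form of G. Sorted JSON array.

FIRST sets, iterate to fixpoint:
round 1:
  A via A→d: +{d}
  B via B→d a: +{d}
  C via C→A A: +{d}
  C via C→a c: +{a}
  S via S→A: +{d}
  S via S→a b: +{a}
  S via S→b B: +{b}
  S via S→c C: +{c}
  S: {a,b,c,d}  A: {d}  B: {d}  C: {a,d}
round 2: (stable)
  S: {a,b,c,d}  A: {d}  B: {d}  C: {a,d}

FOLLOW sets:
FOLLOW(S) := {$}
[1]
  C→A A: FOLLOW(A) ⊇ FIRST(A) = {d}; new: +{d}
  S→A: FOLLOW(A) ⊇ FOLLOW(S) ⊇ {$}; new: +{$}
  S→b B: FOLLOW(B) ⊇ FOLLOW(S) ⊇ {$}; new: +{$}
  S→c C: FOLLOW(C) ⊇ FOLLOW(S) ⊇ {$}; new: +{$}
  FOLLOW[S]={$}  FOLLOW[A]={$,d}  FOLLOW[B]={$}  FOLLOW[C]={$}
[2] (no change)
  FOLLOW[S]={$}  FOLLOW[A]={$,d}  FOLLOW[B]={$}  FOLLOW[C]={$}

FOLLOW(A) = ["$", "d"]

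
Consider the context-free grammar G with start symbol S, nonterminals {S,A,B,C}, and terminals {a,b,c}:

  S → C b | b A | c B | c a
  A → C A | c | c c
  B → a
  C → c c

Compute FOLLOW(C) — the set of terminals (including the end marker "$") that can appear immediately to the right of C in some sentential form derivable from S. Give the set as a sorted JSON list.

Compute FIRST by fixpoint:
[1]
  A via A→c: +{c}
  B via B→a: +{a}
  C via C→c c: +{c}
  S via S→C b: +{c}
  S via S→b A: +{b}
  FIRST[S]={b,c}  FIRST[A]={c}  FIRST[B]={a}  FIRST[C]={c}
[2] (no change)
  FIRST[S]={b,c}  FIRST[A]={c}  FIRST[B]={a}  FIRST[C]={c}

Compute FOLLOW by fixpoint:
seed FOLLOW(S) with $
[1]
  A→C A: FOLLOW(C) ⊇ FIRST(A) = {c}; new: +{c}
  S→C b: FOLLOW(C) ⊇ FIRST(b) = {b}; new: +{b}
  S→b A: FOLLOW(A) ⊇ FOLLOW(S) ⊇ {$}; new: +{$}
  S→c B: FOLLOW(B) ⊇ FOLLOW(S) ⊇ {$}; new: +{$}
  FOLLOW[S]={$}  FOLLOW[A]={$}  FOLLOW[B]={$}  FOLLOW[C]={b,c}
[2] done
  FOLLOW[S]={$}  FOLLOW[A]={$}  FOLLOW[B]={$}  FOLLOW[C]={b,c}

FOLLOW(C) = ["b", "c"]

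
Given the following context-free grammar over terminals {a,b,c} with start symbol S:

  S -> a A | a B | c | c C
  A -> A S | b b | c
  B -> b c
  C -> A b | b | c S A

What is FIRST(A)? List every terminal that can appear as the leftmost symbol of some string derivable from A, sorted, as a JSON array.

FIRST sets, iterate to fixpoint:
iter 1:
  A via A→b b: +{b}
  A via A→c: +{c}
  B via B→b c: +{b}
  C via C→A b: +{b,c}
  S via S→a A: +{a}
  S via S→c: +{c}
  FIRST(S)={a,c}  FIRST(A)={b,c}  FIRST(B)={b}  FIRST(C)={b,c}
iter 2: — fixpoint
  FIRST(S)={a,c}  FIRST(A)={b,c}  FIRST(B)={b}  FIRST(C)={b,c}

FIRST(A) = ["b", "c"]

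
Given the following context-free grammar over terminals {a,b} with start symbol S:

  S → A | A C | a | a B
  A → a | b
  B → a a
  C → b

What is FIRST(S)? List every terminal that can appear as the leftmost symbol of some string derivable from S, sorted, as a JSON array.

FIRST sets, iterate to fixpoint:
round 1:
  A via A→a: +{a}
  A via A→b: +{b}
  B via B→a a: +{a}
  C via C→b: +{b}
  S via S→A: +{a,b}
  FIRST[S]={a,b}  FIRST[A]={a,b}  FIRST[B]={a}  FIRST[C]={b}
round 2: done
  FIRST[S]={a,b}  FIRST[A]={a,b}  FIRST[B]={a}  FIRST[C]={b}

FIRST(S) = ["a", "b"]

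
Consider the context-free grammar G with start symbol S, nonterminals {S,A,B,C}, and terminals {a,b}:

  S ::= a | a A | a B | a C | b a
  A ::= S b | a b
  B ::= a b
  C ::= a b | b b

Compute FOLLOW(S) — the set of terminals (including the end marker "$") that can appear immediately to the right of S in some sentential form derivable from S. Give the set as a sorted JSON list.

FIRST sets, iterate to fixpoint:
iter 1:
  A via A→a b: +{a}
  B via B→a b: +{a}
  C via C→a b: +{a}
  C via C→b b: +{b}
  S via S→a: +{a}
  S via S→b a: +{b}
  FIRST[S]={a,b}  FIRST[A]={a}  FIRST[B]={a}  FIRST[C]={a,b}
iter 2:
  A via A→S b: +{b}
  FIRST[S]={a,b}  FIRST[A]={a,b}  FIRST[B]={a}  FIRST[C]={a,b}
iter 3: — fixpoint
  FIRST[S]={a,b}  FIRST[A]={a,b}  FIRST[B]={a}  FIRST[C]={a,b}

FOLLOW sets:
seed FOLLOW(S) with $
pass 1:
  A→S b: FOLLOW(S) ⊇ FIRST(b) = {b}; new: +{b}
  S→a A: FOLLOW(A) ⊇ FOLLOW(S) ⊇ {$,b}; new: +{$,b}
  S→a B: FOLLOW(B) ⊇ FOLLOW(S) ⊇ {$,b}; new: +{$,b}
  S→a C: FOLLOW(C) ⊇ FOLLOW(S) ⊇ {$,b}; new: +{$,b}
  S: {$,b}  A: {$,b}  B: {$,b}  C: {$,b}
pass 2: (stable)
  S: {$,b}  A: {$,b}  B: {$,b}  C: {$,b}

FOLLOW(S) = ["$", "b"]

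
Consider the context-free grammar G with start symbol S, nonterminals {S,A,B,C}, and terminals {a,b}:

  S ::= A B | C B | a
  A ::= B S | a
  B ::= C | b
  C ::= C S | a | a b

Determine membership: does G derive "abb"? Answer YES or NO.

CNF form of G:
  S -> A B | C B | a
  A -> B S | a
  B -> C S | T0 T1 | a | b
  C -> C S | T0 T1 | a
  T0 -> a
  T1 -> b

Fill CYK table bottom-up:
  [0..0]={A,B,C,S,T0}  "a"  orig:{A,B,C,S}
  [1..1]={B,T1}  "b"  orig:{B}
  [2..2]={B,T1}  "b"  orig:{B}
  [0..1]={B,C,S}  "ab"
  [1..2]=∅  "bb"
  [0..2]={S}  "abb"

S ∈ T[0,2] ⇒ YES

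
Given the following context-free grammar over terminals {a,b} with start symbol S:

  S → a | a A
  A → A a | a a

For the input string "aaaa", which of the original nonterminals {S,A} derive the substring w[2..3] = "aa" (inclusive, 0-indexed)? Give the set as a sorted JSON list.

CNF form of G:
  S -> T0 A | a
  A -> A T0 | T0 T0
  T0 -> a

Fill CYK table bottom-up (cells [i..j] with 2 ≤ i ≤ j ≤ 3 only):
  cell(2,2) a: {S,T0}  orig:{S}
  cell(3,3) a: {S,T0}  orig:{S}
  cell(2,3) aa: {A}

Original NTs in T[2,3] deriving "aa": ["A"]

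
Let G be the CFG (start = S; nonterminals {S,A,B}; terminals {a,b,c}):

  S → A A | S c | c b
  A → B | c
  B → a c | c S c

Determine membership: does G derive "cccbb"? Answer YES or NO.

CNF form of G:
  S -> A A | S T1 | T1 T2
  A -> T0 T1 | T1 X3 | c
  B -> T0 T1 | T1 X4
  T0 -> a
  T1 -> c
  T2 -> b
  X3 -> S T1
  X4 -> S T1

CYK table (by increasing span):
  T[0,0] 'c' = {A,T1}  orig:{A}
  T[1,1] 'c' = {A,T1}  orig:{A}
  T[2,2] 'c' = {A,T1}  orig:{A}
  T[3,3] 'b' = {T2}  orig:{}
  T[4,4] 'b' = {T2}  orig:{}
  T[0,1] 'cc' = {S}
  T[1,2] 'cc' = {S}
  T[2,3] 'cb' = {S}
  T[3,4] 'bb' = ∅
  T[0,2] 'ccc' = {S,X3,X4}  orig:{S}
  T[1,3] 'ccb' = ∅
  T[2,4] 'cbb' = ∅
  T[0,3] 'cccb' = ∅
  T[1,4] 'ccbb' = ∅
  T[0,4] 'cccbb' = ∅

S ∉ T[0,4] ⇒ NO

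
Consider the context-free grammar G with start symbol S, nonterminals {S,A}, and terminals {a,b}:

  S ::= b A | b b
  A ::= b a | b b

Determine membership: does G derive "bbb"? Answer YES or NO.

Convert to CNF:
  S -> T0 A | T0 T0
  A -> T0 T0 | T0 T1
  T0 -> b
  T1 -> a

CYK fill:
  [0..0]={T0}  "b"  orig:{}
  [1..1]={T0}  "b"  orig:{}
  [2..2]={T0}  "b"  orig:{}
  [0..1]={A,S}  "bb"
  [1..2]={A,S}  "bb"
  [0..2]={S}  "bbb"

S ∈ T[0,2] ⇒ YES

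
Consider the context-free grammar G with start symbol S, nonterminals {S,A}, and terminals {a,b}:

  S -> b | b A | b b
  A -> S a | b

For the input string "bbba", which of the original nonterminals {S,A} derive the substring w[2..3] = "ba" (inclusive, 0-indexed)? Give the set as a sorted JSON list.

Convert to CNF:
  S -> T1 A | T1 T1 | b
  A -> S T0 | b
  T0 -> a
  T1 -> b

CYK table (by increasing span) — only the sub-triangle for w[2..3]:
  [2..2]={A,S,T1}  "b"  orig:{A,S}
  [3..3]={T0}  "a"  orig:{}
  [2..3]={A}  "ba"

Original NTs in T[2,3] deriving "ba": ["A"]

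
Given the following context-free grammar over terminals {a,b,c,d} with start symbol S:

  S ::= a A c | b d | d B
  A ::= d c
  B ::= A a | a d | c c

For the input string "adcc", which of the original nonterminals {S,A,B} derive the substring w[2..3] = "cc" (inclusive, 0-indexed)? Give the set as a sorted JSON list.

CNF form of G:
  S -> T0 B | T2 X4 | T3 T0
  A -> T0 T1
  B -> A T2 | T1 T1 | T2 T0
  T0 -> d
  T1 -> c
  T2 -> a
  T3 -> b
  X4 -> A T1

CYK table (by increasing span) (cells [i..j] with 2 ≤ i ≤ j ≤ 3 only):
  [2..2]={T1}  "c"  orig:{}
  [3..3]={T1}  "c"  orig:{}
  [2..3]={B}  "cc"

Original NTs in T[2,3] deriving "cc": ["B"]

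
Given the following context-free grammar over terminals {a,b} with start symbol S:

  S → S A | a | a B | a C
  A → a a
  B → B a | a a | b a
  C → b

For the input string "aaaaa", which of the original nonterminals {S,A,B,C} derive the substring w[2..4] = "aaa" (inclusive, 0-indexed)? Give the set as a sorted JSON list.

Convert to CNF:
  S -> S A | T0 B | T0 C | a
  A -> T0 T0
  B -> B T0 | T0 T0 | T1 T0
  C -> b
  T0 -> a
  T1 -> b

CYK fill (cells [i..j] with 2 ≤ i ≤ j ≤ 4 only):
  T[2,2] 'a' = {S,T0}  orig:{S}
  T[3,3] 'a' = {S,T0}  orig:{S}
  T[4,4] 'a' = {S,T0}  orig:{S}
  T[2,3] 'aa' = {A,B}
  T[3,4] 'aa' = {A,B}
  T[2,4] 'aaa' = {B,S}

Original NTs in T[2,4] deriving "aaa": ["B", "S"]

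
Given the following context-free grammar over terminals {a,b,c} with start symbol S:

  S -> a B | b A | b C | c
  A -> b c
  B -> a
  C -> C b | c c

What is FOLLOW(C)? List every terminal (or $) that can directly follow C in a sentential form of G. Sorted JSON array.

FIRST iteration:
round 1:
  A via A→b c: +{b}
  B via B→a: +{a}
  C via C→c c: +{c}
  S via S→a B: +{a}
  S via S→b A: +{b}
  S via S→c: +{c}
  FIRST(S)={a,b,c}  FIRST(A)={b}  FIRST(B)={a}  FIRST(C)={c}
round 2: (stable)
  FIRST(S)={a,b,c}  FIRST(A)={b}  FIRST(B)={a}  FIRST(C)={c}

Compute FOLLOW by fixpoint:
seed FOLLOW(S) with $
pass 1:
  C→C b: FOLLOW(C) ⊇ FIRST(b) = {b}; new: +{b}
  S→a B: FOLLOW(B) ⊇ FOLLOW(S) ⊇ {$}; new: +{$}
  S→b A: FOLLOW(A) ⊇ FOLLOW(S) ⊇ {$}; new: +{$}
  S→b C: FOLLOW(C) ⊇ FOLLOW(S) ⊇ {$}; new: +{$}
  FOLLOW[S]={$}  FOLLOW[A]={$}  FOLLOW[B]={$}  FOLLOW[C]={$,b}
pass 2: — fixpoint
  FOLLOW[S]={$}  FOLLOW[A]={$}  FOLLOW[B]={$}  FOLLOW[C]={$,b}

FOLLOW(C) = ["$", "b"]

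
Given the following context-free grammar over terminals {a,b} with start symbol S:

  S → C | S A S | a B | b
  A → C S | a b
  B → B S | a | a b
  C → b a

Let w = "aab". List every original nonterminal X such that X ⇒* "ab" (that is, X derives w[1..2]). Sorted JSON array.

Convert to CNF:
  S -> S X2 | T0 B | T1 T0 | b
  A -> C S | T0 T1
  B -> B S | T0 T1 | a
  C -> T1 T0
  T0 -> a
  T1 -> b
  X2 -> A S

Fill CYK table bottom-up — only the sub-triangle for w[1..2]:
  cell(1,1) a: {B,T0}  orig:{B}
  cell(2,2) b: {S,T1}  orig:{S}
  cell(1,2) ab: {A,B}

Original NTs in T[1,2] deriving "ab": ["A", "B"]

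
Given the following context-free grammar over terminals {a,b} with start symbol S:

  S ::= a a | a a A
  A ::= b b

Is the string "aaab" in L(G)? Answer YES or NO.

Convert to CNF:
  S -> T1 T1 | T1 X2
  A -> T0 T0
  T0 -> b
  T1 -> a
  X2 -> T1 A

Fill CYK table bottom-up:
  cell(0,0) a: {T1}  orig:{}
  cell(1,1) a: {T1}  orig:{}
  cell(2,2) a: {T1}  orig:{}
  cell(3,3) b: {T0}  orig:{}
  cell(0,1) aa: {S}
  cell(1,2) aa: {S}
  cell(2,3) ab: ∅
  cell(0,2) aaa: ∅
  cell(1,3) aab: ∅
  cell(0,3) aaab: ∅

S ∉ T[0,3] ⇒ NO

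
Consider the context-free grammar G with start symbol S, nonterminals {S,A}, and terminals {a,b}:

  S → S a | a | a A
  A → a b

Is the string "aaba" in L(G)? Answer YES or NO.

Convert to CNF:
  S -> S T0 | T0 A | a
  A -> T0 T1
  T0 -> a
  T1 -> b

CYK fill:
  T[0,0] 'a' = {S,T0}  orig:{S}
  T[1,1] 'a' = {S,T0}  orig:{S}
  T[2,2] 'b' = {T1}  orig:{}
  T[3,3] 'a' = {S,T0}  orig:{S}
  T[0,1] 'aa' = {S}
  T[1,2] 'ab' = {A}
  T[2,3] 'ba' = ∅
  T[0,2] 'aab' = {S}
  T[1,3] 'aba' = ∅
  T[0,3] 'aaba' = {S}

S ∈ T[0,3] ⇒ YES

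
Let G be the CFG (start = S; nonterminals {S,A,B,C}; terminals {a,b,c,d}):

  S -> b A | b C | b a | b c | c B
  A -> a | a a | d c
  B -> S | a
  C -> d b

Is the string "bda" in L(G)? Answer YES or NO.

CNF form of G:
  S -> T2 B | T3 A | T3 C | T3 T0 | T3 T2
  A -> T0 T0 | T1 T2 | a
  B -> T2 B | T3 A | T3 C | T3 T0 | T3 T2 | a
  C -> T1 T3
  T0 -> a
  T1 -> d
  T2 -> c
  T3 -> b

CYK table (by increasing span):
  T[0,0] 'b' = {T3}  orig:{}
  T[1,1] 'd' = {T1}  orig:{}
  T[2,2] 'a' = {A,B,T0}  orig:{A,B}
  T[0,1] 'bd' = ∅
  T[1,2] 'da' = ∅
  T[0,2] 'bda' = ∅

S ∉ T[0,2] ⇒ NO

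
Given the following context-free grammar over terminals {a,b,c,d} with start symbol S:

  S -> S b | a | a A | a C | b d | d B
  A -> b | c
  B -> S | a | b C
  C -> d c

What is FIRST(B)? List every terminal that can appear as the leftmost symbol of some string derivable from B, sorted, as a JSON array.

Compute FIRST by fixpoint:
iter 1:
  A via A→b: +{b}
  A via A→c: +{c}
  B via B→a: +{a}
  B via B→b C: +{b}
  C via C→d c: +{d}
  S via S→a: +{a}
  S via S→b d: +{b}
  S via S→d B: +{d}
  FIRST[S]={a,b,d}  FIRST[A]={b,c}  FIRST[B]={a,b}  FIRST[C]={d}
iter 2:
  B via B→S: +{d}
  FIRST[S]={a,b,d}  FIRST[A]={b,c}  FIRST[B]={a,b,d}  FIRST[C]={d}
iter 3: (no change)
  FIRST[S]={a,b,d}  FIRST[A]={b,c}  FIRST[B]={a,b,d}  FIRST[C]={d}

FIRST(B) = ["a", "b", "d"]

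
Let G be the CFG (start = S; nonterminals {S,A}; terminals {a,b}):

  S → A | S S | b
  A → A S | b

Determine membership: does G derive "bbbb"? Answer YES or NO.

CNF form of G:
  S -> A S | S S | b
  A -> A S | b

CYK table (by increasing span):
  cell(0,0) b: {A,S}
  cell(1,1) b: {A,S}
  cell(2,2) b: {A,S}
  cell(3,3) b: {A,S}
  cell(0,1) bb: {A,S}
  cell(1,2) bb: {A,S}
  cell(2,3) bb: {A,S}
  cell(0,2) bbb: {A,S}
  cell(1,3) bbb: {A,S}
  cell(0,3) bbbb: {A,S}

S ∈ T[0,3] ⇒ YES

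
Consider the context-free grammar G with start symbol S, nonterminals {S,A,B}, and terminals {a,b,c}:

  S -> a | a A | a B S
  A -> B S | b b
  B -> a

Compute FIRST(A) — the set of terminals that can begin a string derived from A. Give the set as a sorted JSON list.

Compute FIRST by fixpoint:
[1]
  A via A→b b: +{b}
  B via B→a: +{a}
  S via S→a: +{a}
  FIRST[S]={a}  FIRST[A]={b}  FIRST[B]={a}
[2]
  A via A→B S: +{a}
  FIRST[S]={a}  FIRST[A]={a,b}  FIRST[B]={a}
[3] — fixpoint
  FIRST[S]={a}  FIRST[A]={a,b}  FIRST[B]={a}

FIRST(A) = ["a", "b"]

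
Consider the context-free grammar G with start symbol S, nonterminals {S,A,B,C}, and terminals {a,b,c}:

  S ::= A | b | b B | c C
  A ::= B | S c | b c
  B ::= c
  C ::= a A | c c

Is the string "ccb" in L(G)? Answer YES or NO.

CNF form of G:
  S -> S T0 | T0 C | T1 B | T1 T0 | b | c
  A -> S T0 | T1 T0 | c
  B -> c
  C -> T0 T0 | T2 A
  T0 -> c
  T1 -> b
  T2 -> a

Fill CYK table bottom-up:
  cell(0,0) c: {A,B,S,T0}  orig:{A,B,S}
  cell(1,1) c: {A,B,S,T0}  orig:{A,B,S}
  cell(2,2) b: {S,T1}  orig:{S}
  cell(0,1) cc: {A,C,S}
  cell(1,2) cb: ∅
  cell(0,2) ccb: ∅

S ∉ T[0,2] ⇒ NO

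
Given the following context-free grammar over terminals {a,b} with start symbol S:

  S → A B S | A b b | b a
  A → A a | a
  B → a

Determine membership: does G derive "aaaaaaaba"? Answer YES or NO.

CNF form of G:
  S -> A X2 | A X3 | T1 T0
  A -> A T0 | a
  B -> a
  T0 -> a
  T1 -> b
  X2 -> B S
  X3 -> T1 T1

CYK fill:
  T[0,0] 'a' = {A,B,T0}  orig:{A,B}
  T[1,1] 'a' = {A,B,T0}  orig:{A,B}
  T[2,2] 'a' = {A,B,T0}  orig:{A,B}
  T[3,3] 'a' = {A,B,T0}  orig:{A,B}
  T[4,4] 'a' = {A,B,T0}  orig:{A,B}
  T[5,5] 'a' = {A,B,T0}  orig:{A,B}
  T[6,6] 'a' = {A,B,T0}  orig:{A,B}
  T[7,7] 'b' = {T1}  orig:{}
  T[8,8] 'a' = {A,B,T0}  orig:{A,B}
  T[0,1] 'aa' = {A}
  T[1,2] 'aa' = {A}
  T[2,3] 'aa' = {A}
  T[3,4] 'aa' = {A}
  T[4,5] 'aa' = {A}
  T[5,6] 'aa' = {A}
  T[6,7] 'ab' = ∅
  T[7,8] 'ba' = {S}
  T[0,2] 'aaa' = {A}
  T[1,3] 'aaa' = {A}
  T[2,4] 'aaa' = {A}
  T[3,5] 'aaa' = {A}
  T[4,6] 'aaa' = {A}
  T[5,7] 'aab' = ∅
  T[6,8] 'aba' = {X2}  orig:{}
  T[0,3] 'aaaa' = {A}
  T[1,4] 'aaaa' = {A}
  T[2,5] 'aaaa' = {A}
  T[3,6] 'aaaa' = {A}
  T[4,7] 'aaab' = ∅
  T[5,8] 'aaba' = {S}
  T[0,4] 'aaaaa' = {A}
  T[1,5] 'aaaaa' = {A}
  T[2,6] 'aaaaa' = {A}
  T[3,7] 'aaaab' = ∅
  T[4,8] 'aaaba' = {S,X2}  orig:{S}
  T[0,5] 'aaaaaa' = {A}
  T[1,6] 'aaaaaa' = {A}
  T[2,7] 'aaaaab' = ∅
  T[3,8] 'aaaaba' = {S,X2}  orig:{S}
  T[0,6] 'aaaaaaa' = {A}
  T[1,7] 'aaaaaab' = ∅
  T[2,8] 'aaaaaba' = {S,X2}  orig:{S}
  T[0,7] 'aaaaaaab' = ∅
  T[1,8] 'aaaaaaba' = {S,X2}  orig:{S}
  T[0,8] 'aaaaaaaba' = {S,X2}  orig:{S}

S ∈ T[0,8] ⇒ YES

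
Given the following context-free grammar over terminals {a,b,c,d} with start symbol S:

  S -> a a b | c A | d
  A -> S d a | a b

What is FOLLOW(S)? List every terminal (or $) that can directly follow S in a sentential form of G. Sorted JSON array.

FIRST sets, iterate to fixpoint:
iter 1:
  A via A→a b: +{a}
  S via S→a a b: +{a}
  S via S→c A: +{c}
  S via S→d: +{d}
  S: {a,c,d}  A: {a}
iter 2:
  A via A→S d a: +{c,d}
  S: {a,c,d}  A: {a,c,d}
iter 3: done
  S: {a,c,d}  A: {a,c,d}

FOLLOW iteration:
seed FOLLOW(S) with $
iter 1:
  A→S d a: FOLLOW(S) ⊇ FIRST(d) = {d}; new: +{d}
  S→c A: FOLLOW(A) ⊇ FOLLOW(S) ⊇ {$,d}; new: +{$,d}
  S: {$,d}  A: {$,d}
iter 2: done
  S: {$,d}  A: {$,d}

FOLLOW(S) = ["$", "d"]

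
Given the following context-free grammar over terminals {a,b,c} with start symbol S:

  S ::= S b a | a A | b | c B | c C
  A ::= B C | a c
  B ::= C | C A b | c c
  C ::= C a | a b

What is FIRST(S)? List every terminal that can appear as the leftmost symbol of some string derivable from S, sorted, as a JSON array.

Compute FIRST by fixpoint:
pass 1:
  A via A→a c: +{a}
  B via B→c c: +{c}
  C via C→a b: +{a}
  S via S→a A: +{a}
  S via S→b: +{b}
  S via S→c B: +{c}
  FIRST(S)={a,b,c}  FIRST(A)={a}  FIRST(B)={c}  FIRST(C)={a}
pass 2:
  A via A→B C: +{c}
  B via B→C: +{a}
  FIRST(S)={a,b,c}  FIRST(A)={a,c}  FIRST(B)={a,c}  FIRST(C)={a}
pass 3: — fixpoint
  FIRST(S)={a,b,c}  FIRST(A)={a,c}  FIRST(B)={a,c}  FIRST(C)={a}

FIRST(S) = ["a", "b", "c"]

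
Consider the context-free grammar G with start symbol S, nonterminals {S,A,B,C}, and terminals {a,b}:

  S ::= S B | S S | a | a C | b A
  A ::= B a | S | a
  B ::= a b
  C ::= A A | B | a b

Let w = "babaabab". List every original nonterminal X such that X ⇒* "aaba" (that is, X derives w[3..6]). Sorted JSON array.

Convert to CNF:
  S -> S B | S S | T0 C | T1 A | a
  A -> B T0 | S B | S S | T0 C | T1 A | a
  B -> T0 T1
  C -> A A | T0 T1
  T0 -> a
  T1 -> b

CYK table (by increasing span), restricted to cells inside w[3..6]:
  T[3,3] 'a' = {A,S,T0}  orig:{A,S}
  T[4,4] 'a' = {A,S,T0}  orig:{A,S}
  T[5,5] 'b' = {T1}  orig:{}
  T[6,6] 'a' = {A,S,T0}  orig:{A,S}
  T[3,4] 'aa' = {A,C,S}
  T[4,5] 'ab' = {B,C}
  T[5,6] 'ba' = {A,S}
  T[3,5] 'aab' = {A,S}
  T[4,6] 'aba' = {A,C,S}
  T[3,6] 'aaba' = {A,C,S}

Original NTs in T[3,6] deriving "aaba": ["A", "C", "S"]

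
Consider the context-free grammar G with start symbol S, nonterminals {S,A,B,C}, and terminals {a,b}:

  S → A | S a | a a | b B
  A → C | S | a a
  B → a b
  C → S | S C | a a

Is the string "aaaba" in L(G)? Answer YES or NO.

CNF form of G:
  S -> S C | S T0 | T0 T0 | T1 B
  A -> S C | S T0 | T0 T0 | T1 B
  B -> T0 T1
  C -> S C | S T0 | T0 T0 | T1 B
  T0 -> a
  T1 -> b

Fill CYK table bottom-up:
  T[0,0] 'a' = {T0}  orig:{}
  T[1,1] 'a' = {T0}  orig:{}
  T[2,2] 'a' = {T0}  orig:{}
  T[3,3] 'b' = {T1}  orig:{}
  T[4,4] 'a' = {T0}  orig:{}
  T[0,1] 'aa' = {A,C,S}
  T[1,2] 'aa' = {A,C,S}
  T[2,3] 'ab' = {B}
  T[3,4] 'ba' = ∅
  T[0,2] 'aaa' = {A,C,S}
  T[1,3] 'aab' = ∅
  T[2,4] 'aba' = ∅
  T[0,3] 'aaab' = ∅
  T[1,4] 'aaba' = ∅
  T[0,4] 'aaaba' = ∅

S ∉ T[0,4] ⇒ NO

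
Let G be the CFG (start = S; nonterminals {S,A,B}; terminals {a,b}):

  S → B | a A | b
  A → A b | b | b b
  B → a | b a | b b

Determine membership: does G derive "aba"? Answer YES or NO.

Convert to CNF:
  S -> T0 T0 | T0 T1 | T1 A | a | b
  A -> A T0 | T0 T0 | b
  B -> T0 T0 | T0 T1 | a
  T0 -> b
  T1 -> a

CYK table (by increasing span):
  T[0,0] 'a' = {B,S,T1}  orig:{B,S}
  T[1,1] 'b' = {A,S,T0}  orig:{A,S}
  T[2,2] 'a' = {B,S,T1}  orig:{B,S}
  T[0,1] 'ab' = {S}
  T[1,2] 'ba' = {B,S}
  T[0,2] 'aba' = ∅

S ∉ T[0,2] ⇒ NO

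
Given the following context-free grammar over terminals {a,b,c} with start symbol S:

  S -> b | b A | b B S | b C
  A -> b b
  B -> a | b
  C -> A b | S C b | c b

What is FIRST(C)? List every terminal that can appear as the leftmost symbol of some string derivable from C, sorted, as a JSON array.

FIRST sets, iterate to fixpoint:
[1]
  A via A→b b: +{b}
  B via B→a: +{a}
  B via B→b: +{b}
  C via C→A b: +{b}
  C via C→c b: +{c}
  S via S→b: +{b}
  FIRST(S)={b}  FIRST(A)={b}  FIRST(B)={a,b}  FIRST(C)={b,c}
[2] (no change)
  FIRST(S)={b}  FIRST(A)={b}  FIRST(B)={a,b}  FIRST(C)={b,c}

FIRST(C) = ["b", "c"]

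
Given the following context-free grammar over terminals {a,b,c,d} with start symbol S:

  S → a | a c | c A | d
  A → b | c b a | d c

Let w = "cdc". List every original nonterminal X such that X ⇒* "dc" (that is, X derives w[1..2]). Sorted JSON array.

CNF form of G:
  S -> T0 A | T2 T0 | a | d
  A -> T0 X4 | T3 T0 | b
  T0 -> c
  T1 -> b
  T2 -> a
  T3 -> d
  X4 -> T1 T2

CYK fill (cells [i..j] with 1 ≤ i ≤ j ≤ 2 only):
  cell(1,1) d: {S,T3}  orig:{S}
  cell(2,2) c: {T0}  orig:{}
  cell(1,2) dc: {A}

Original NTs in T[1,2] deriving "dc": ["A"]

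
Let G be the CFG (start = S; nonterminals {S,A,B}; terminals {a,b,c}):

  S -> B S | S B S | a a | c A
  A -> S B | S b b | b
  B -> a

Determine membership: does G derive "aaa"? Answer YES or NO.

CNF form of G:
  S -> B S | S X4 | T1 T1 | T2 A
  A -> S B | S X3 | b
  B -> a
  T0 -> b
  T1 -> a
  T2 -> c
  X3 -> T0 T0
  X4 -> B S

CYK table (by increasing span):
  cell(0,0) a: {B,T1}  orig:{B}
  cell(1,1) a: {B,T1}  orig:{B}
  cell(2,2) a: {B,T1}  orig:{B}
  cell(0,1) aa: {S}
  cell(1,2) aa: {S}
  cell(0,2) aaa: {A,S,X4}  orig:{A,S}

S ∈ T[0,2] ⇒ YES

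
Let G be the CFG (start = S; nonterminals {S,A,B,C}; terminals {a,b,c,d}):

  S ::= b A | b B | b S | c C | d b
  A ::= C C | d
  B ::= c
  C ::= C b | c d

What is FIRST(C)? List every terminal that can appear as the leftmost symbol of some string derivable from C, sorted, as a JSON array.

Compute FIRST by fixpoint:
pass 1:
  A via A→d: +{d}
  B via B→c: +{c}
  C via C→c d: +{c}
  S via S→b A: +{b}
  S via S→c C: +{c}
  S via S→d b: +{d}
  S: {b,c,d}  A: {d}  B: {c}  C: {c}
pass 2:
  A via A→C C: +{c}
  S: {b,c,d}  A: {c,d}  B: {c}  C: {c}
pass 3: (stable)
  S: {b,c,d}  A: {c,d}  B: {c}  C: {c}

FIRST(C) = ["c"]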